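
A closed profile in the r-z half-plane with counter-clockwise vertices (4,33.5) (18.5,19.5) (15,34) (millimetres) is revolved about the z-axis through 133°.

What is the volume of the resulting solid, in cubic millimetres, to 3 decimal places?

Profile (r,z), 3 vertices: (4,33.5) (18.5,19.5) (15,34)
edge 0: (4,33.5)→(18.5,19.5)  cross = 4·19.5 − 18.5·33.5 = -541.7500; (r_i+r_j)·cross = 22.5·-541.7500 = -12189.3750
edge 1: (18.5,19.5)→(15,34)  cross = 18.5·34 − 15·19.5 = 336.5000; (r_i+r_j)·cross = 33.5·336.5000 = 11272.7500
edge 2: (15,34)→(4,33.5)  cross = 15·33.5 − 4·34 = 366.5000; (r_i+r_j)·cross = 19·366.5000 = 6963.5000
Σcross = 161.2500 → A = |Σcross|/2 = 80.6250 mm²
Σ(r_i+r_j)·cross = 6046.8750 → first moment M = |Σ|/6 = 1007.8125
R_c = M/A = 1007.8125/80.6250 = 12.5000 mm
θ = 133° = 2.321288 rad
V = θ·R_c·A = 2.321288·12.5000·80.6250 = 2339.423 mm³

Volume = 2339.423 mm³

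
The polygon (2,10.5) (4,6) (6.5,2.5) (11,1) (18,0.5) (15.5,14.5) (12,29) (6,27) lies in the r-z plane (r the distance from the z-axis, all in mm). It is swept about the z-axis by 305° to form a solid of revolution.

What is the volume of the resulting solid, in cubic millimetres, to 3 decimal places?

Profile (r,z), 8 vertices: (2,10.5) (4,6) (6.5,2.5) (11,1) (18,0.5) (15.5,14.5) (12,29) (6,27)
edge 0: (2,10.5)→(4,6)  cross = 2·6 − 4·10.5 = -30.0000; (r_i+r_j)·cross = 6·-30.0000 = -180.0000
edge 1: (4,6)→(6.5,2.5)  cross = 4·2.5 − 6.5·6 = -29.0000; (r_i+r_j)·cross = 10.5·-29.0000 = -304.5000
edge 2: (6.5,2.5)→(11,1)  cross = 6.5·1 − 11·2.5 = -21.0000; (r_i+r_j)·cross = 17.5·-21.0000 = -367.5000
edge 3: (11,1)→(18,0.5)  cross = 11·0.5 − 18·1 = -12.5000; (r_i+r_j)·cross = 29·-12.5000 = -362.5000
edge 4: (18,0.5)→(15.5,14.5)  cross = 18·14.5 − 15.5·0.5 = 253.2500; (r_i+r_j)·cross = 33.5·253.2500 = 8483.8750
edge 5: (15.5,14.5)→(12,29)  cross = 15.5·29 − 12·14.5 = 275.5000; (r_i+r_j)·cross = 27.5·275.5000 = 7576.2500
edge 6: (12,29)→(6,27)  cross = 12·27 − 6·29 = 150.0000; (r_i+r_j)·cross = 18·150.0000 = 2700.0000
edge 7: (6,27)→(2,10.5)  cross = 6·10.5 − 2·27 = 9.0000; (r_i+r_j)·cross = 8·9.0000 = 72.0000
Σcross = 595.2500 → A = |Σcross|/2 = 297.6250 mm²
Σ(r_i+r_j)·cross = 17617.6250 → first moment M = |Σ|/6 = 2936.2708
R_c = M/A = 2936.2708/297.6250 = 9.8657 mm
θ = 305° = 5.323254 rad
V = θ·R_c·A = 5.323254·9.8657·297.6250 = 15630.516 mm³

Volume = 15630.516 mm³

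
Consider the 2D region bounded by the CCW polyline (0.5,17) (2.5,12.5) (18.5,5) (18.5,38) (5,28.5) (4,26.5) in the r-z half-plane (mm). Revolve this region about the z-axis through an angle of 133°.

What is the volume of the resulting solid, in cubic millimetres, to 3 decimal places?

Profile (r,z), 6 vertices: (0.5,17) (2.5,12.5) (18.5,5) (18.5,38) (5,28.5) (4,26.5)
edge 0: (0.5,17)→(2.5,12.5)  cross = 0.5·12.5 − 2.5·17 = -36.2500; (r_i+r_j)·cross = 3·-36.2500 = -108.7500
edge 1: (2.5,12.5)→(18.5,5)  cross = 2.5·5 − 18.5·12.5 = -218.7500; (r_i+r_j)·cross = 21·-218.7500 = -4593.7500
edge 2: (18.5,5)→(18.5,38)  cross = 18.5·38 − 18.5·5 = 610.5000; (r_i+r_j)·cross = 37·610.5000 = 22588.5000
edge 3: (18.5,38)→(5,28.5)  cross = 18.5·28.5 − 5·38 = 337.2500; (r_i+r_j)·cross = 23.5·337.2500 = 7925.3750
edge 4: (5,28.5)→(4,26.5)  cross = 5·26.5 − 4·28.5 = 18.5000; (r_i+r_j)·cross = 9·18.5000 = 166.5000
edge 5: (4,26.5)→(0.5,17)  cross = 4·17 − 0.5·26.5 = 54.7500; (r_i+r_j)·cross = 4.5·54.7500 = 246.3750
Σcross = 766.0000 → A = |Σcross|/2 = 383.0000 mm²
Σ(r_i+r_j)·cross = 26224.2500 → first moment M = |Σ|/6 = 4370.7083
R_c = M/A = 4370.7083/383.0000 = 11.4118 mm
θ = 133° = 2.321288 rad
V = θ·R_c·A = 2.321288·11.4118·383.0000 = 10145.672 mm³

Volume = 10145.672 mm³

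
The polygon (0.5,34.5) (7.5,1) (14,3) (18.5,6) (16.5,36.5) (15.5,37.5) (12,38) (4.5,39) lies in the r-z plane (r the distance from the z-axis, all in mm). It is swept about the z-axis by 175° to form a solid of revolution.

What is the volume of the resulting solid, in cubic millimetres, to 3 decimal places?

Volume = 15429.183 mm³

Profile (r,z), 8 vertices: (0.5,34.5) (7.5,1) (14,3) (18.5,6) (16.5,36.5) (15.5,37.5) (12,38) (4.5,39)
edge 0: (0.5,34.5)→(7.5,1)  cross = 0.5·1 − 7.5·34.5 = -258.2500; (r_i+r_j)·cross = 8·-258.2500 = -2066.0000
edge 1: (7.5,1)→(14,3)  cross = 7.5·3 − 14·1 = 8.5000; (r_i+r_j)·cross = 21.5·8.5000 = 182.7500
edge 2: (14,3)→(18.5,6)  cross = 14·6 − 18.5·3 = 28.5000; (r_i+r_j)·cross = 32.5·28.5000 = 926.2500
edge 3: (18.5,6)→(16.5,36.5)  cross = 18.5·36.5 − 16.5·6 = 576.2500; (r_i+r_j)·cross = 35·576.2500 = 20168.7500
edge 4: (16.5,36.5)→(15.5,37.5)  cross = 16.5·37.5 − 15.5·36.5 = 53.0000; (r_i+r_j)·cross = 32·53.0000 = 1696.0000
edge 5: (15.5,37.5)→(12,38)  cross = 15.5·38 − 12·37.5 = 139.0000; (r_i+r_j)·cross = 27.5·139.0000 = 3822.5000
edge 6: (12,38)→(4.5,39)  cross = 12·39 − 4.5·38 = 297.0000; (r_i+r_j)·cross = 16.5·297.0000 = 4900.5000
edge 7: (4.5,39)→(0.5,34.5)  cross = 4.5·34.5 − 0.5·39 = 135.7500; (r_i+r_j)·cross = 5·135.7500 = 678.7500
Σcross = 979.7500 → A = |Σcross|/2 = 489.8750 mm²
Σ(r_i+r_j)·cross = 30309.5000 → first moment M = |Σ|/6 = 5051.5833
R_c = M/A = 5051.5833/489.8750 = 10.3120 mm
θ = 175° = 3.054326 rad
V = θ·R_c·A = 3.054326·10.3120·489.8750 = 15429.183 mm³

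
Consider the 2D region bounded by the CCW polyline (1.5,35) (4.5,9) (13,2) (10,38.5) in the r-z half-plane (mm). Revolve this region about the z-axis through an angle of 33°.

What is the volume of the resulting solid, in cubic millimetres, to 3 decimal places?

Volume = 1119.124 mm³

Profile (r,z), 4 vertices: (1.5,35) (4.5,9) (13,2) (10,38.5)
edge 0: (1.5,35)→(4.5,9)  cross = 1.5·9 − 4.5·35 = -144.0000; (r_i+r_j)·cross = 6·-144.0000 = -864.0000
edge 1: (4.5,9)→(13,2)  cross = 4.5·2 − 13·9 = -108.0000; (r_i+r_j)·cross = 17.5·-108.0000 = -1890.0000
edge 2: (13,2)→(10,38.5)  cross = 13·38.5 − 10·2 = 480.5000; (r_i+r_j)·cross = 23·480.5000 = 11051.5000
edge 3: (10,38.5)→(1.5,35)  cross = 10·35 − 1.5·38.5 = 292.2500; (r_i+r_j)·cross = 11.5·292.2500 = 3360.8750
Σcross = 520.7500 → A = |Σcross|/2 = 260.3750 mm²
Σ(r_i+r_j)·cross = 11658.3750 → first moment M = |Σ|/6 = 1943.0625
R_c = M/A = 1943.0625/260.3750 = 7.4626 mm
θ = 33° = 0.575959 rad
V = θ·R_c·A = 0.575959·7.4626·260.3750 = 1119.124 mm³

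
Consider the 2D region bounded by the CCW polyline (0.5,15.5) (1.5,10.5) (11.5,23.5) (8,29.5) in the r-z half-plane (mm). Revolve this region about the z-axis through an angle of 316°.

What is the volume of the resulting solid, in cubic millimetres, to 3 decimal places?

Profile (r,z), 4 vertices: (0.5,15.5) (1.5,10.5) (11.5,23.5) (8,29.5)
edge 0: (0.5,15.5)→(1.5,10.5)  cross = 0.5·10.5 − 1.5·15.5 = -18.0000; (r_i+r_j)·cross = 2·-18.0000 = -36.0000
edge 1: (1.5,10.5)→(11.5,23.5)  cross = 1.5·23.5 − 11.5·10.5 = -85.5000; (r_i+r_j)·cross = 13·-85.5000 = -1111.5000
edge 2: (11.5,23.5)→(8,29.5)  cross = 11.5·29.5 − 8·23.5 = 151.2500; (r_i+r_j)·cross = 19.5·151.2500 = 2949.3750
edge 3: (8,29.5)→(0.5,15.5)  cross = 8·15.5 − 0.5·29.5 = 109.2500; (r_i+r_j)·cross = 8.5·109.2500 = 928.6250
Σcross = 157.0000 → A = |Σcross|/2 = 78.5000 mm²
Σ(r_i+r_j)·cross = 2730.5000 → first moment M = |Σ|/6 = 455.0833
R_c = M/A = 455.0833/78.5000 = 5.7972 mm
θ = 316° = 5.515240 rad
V = θ·R_c·A = 5.515240·5.7972·78.5000 = 2509.894 mm³

Volume = 2509.894 mm³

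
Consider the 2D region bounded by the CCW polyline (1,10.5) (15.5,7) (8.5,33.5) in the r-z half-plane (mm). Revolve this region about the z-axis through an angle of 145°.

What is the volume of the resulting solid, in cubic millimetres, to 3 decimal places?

Profile (r,z), 3 vertices: (1,10.5) (15.5,7) (8.5,33.5)
edge 0: (1,10.5)→(15.5,7)  cross = 1·7 − 15.5·10.5 = -155.7500; (r_i+r_j)·cross = 16.5·-155.7500 = -2569.8750
edge 1: (15.5,7)→(8.5,33.5)  cross = 15.5·33.5 − 8.5·7 = 459.7500; (r_i+r_j)·cross = 24·459.7500 = 11034.0000
edge 2: (8.5,33.5)→(1,10.5)  cross = 8.5·10.5 − 1·33.5 = 55.7500; (r_i+r_j)·cross = 9.5·55.7500 = 529.6250
Σcross = 359.7500 → A = |Σcross|/2 = 179.8750 mm²
Σ(r_i+r_j)·cross = 8993.7500 → first moment M = |Σ|/6 = 1498.9583
R_c = M/A = 1498.9583/179.8750 = 8.3333 mm
θ = 145° = 2.530727 rad
V = θ·R_c·A = 2.530727·8.3333·179.8750 = 3793.455 mm³

Volume = 3793.455 mm³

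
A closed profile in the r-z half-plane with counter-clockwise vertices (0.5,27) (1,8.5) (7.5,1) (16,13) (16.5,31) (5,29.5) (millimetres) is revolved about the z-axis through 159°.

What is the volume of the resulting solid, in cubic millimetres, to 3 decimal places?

Profile (r,z), 6 vertices: (0.5,27) (1,8.5) (7.5,1) (16,13) (16.5,31) (5,29.5)
edge 0: (0.5,27)→(1,8.5)  cross = 0.5·8.5 − 1·27 = -22.7500; (r_i+r_j)·cross = 1.5·-22.7500 = -34.1250
edge 1: (1,8.5)→(7.5,1)  cross = 1·1 − 7.5·8.5 = -62.7500; (r_i+r_j)·cross = 8.5·-62.7500 = -533.3750
edge 2: (7.5,1)→(16,13)  cross = 7.5·13 − 16·1 = 81.5000; (r_i+r_j)·cross = 23.5·81.5000 = 1915.2500
edge 3: (16,13)→(16.5,31)  cross = 16·31 − 16.5·13 = 281.5000; (r_i+r_j)·cross = 32.5·281.5000 = 9148.7500
edge 4: (16.5,31)→(5,29.5)  cross = 16.5·29.5 − 5·31 = 331.7500; (r_i+r_j)·cross = 21.5·331.7500 = 7132.6250
edge 5: (5,29.5)→(0.5,27)  cross = 5·27 − 0.5·29.5 = 120.2500; (r_i+r_j)·cross = 5.5·120.2500 = 661.3750
Σcross = 729.5000 → A = |Σcross|/2 = 364.7500 mm²
Σ(r_i+r_j)·cross = 18290.5000 → first moment M = |Σ|/6 = 3048.4167
R_c = M/A = 3048.4167/364.7500 = 8.3576 mm
θ = 159° = 2.775074 rad
V = θ·R_c·A = 2.775074·8.3576·364.7500 = 8459.580 mm³

Volume = 8459.580 mm³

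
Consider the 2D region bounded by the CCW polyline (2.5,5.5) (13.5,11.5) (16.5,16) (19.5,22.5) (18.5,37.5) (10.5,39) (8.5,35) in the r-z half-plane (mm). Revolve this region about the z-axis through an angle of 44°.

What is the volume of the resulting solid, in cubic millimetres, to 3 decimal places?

Profile (r,z), 7 vertices: (2.5,5.5) (13.5,11.5) (16.5,16) (19.5,22.5) (18.5,37.5) (10.5,39) (8.5,35)
edge 0: (2.5,5.5)→(13.5,11.5)  cross = 2.5·11.5 − 13.5·5.5 = -45.5000; (r_i+r_j)·cross = 16·-45.5000 = -728.0000
edge 1: (13.5,11.5)→(16.5,16)  cross = 13.5·16 − 16.5·11.5 = 26.2500; (r_i+r_j)·cross = 30·26.2500 = 787.5000
edge 2: (16.5,16)→(19.5,22.5)  cross = 16.5·22.5 − 19.5·16 = 59.2500; (r_i+r_j)·cross = 36·59.2500 = 2133.0000
edge 3: (19.5,22.5)→(18.5,37.5)  cross = 19.5·37.5 − 18.5·22.5 = 315.0000; (r_i+r_j)·cross = 38·315.0000 = 11970.0000
edge 4: (18.5,37.5)→(10.5,39)  cross = 18.5·39 − 10.5·37.5 = 327.7500; (r_i+r_j)·cross = 29·327.7500 = 9504.7500
edge 5: (10.5,39)→(8.5,35)  cross = 10.5·35 − 8.5·39 = 36.0000; (r_i+r_j)·cross = 19·36.0000 = 684.0000
edge 6: (8.5,35)→(2.5,5.5)  cross = 8.5·5.5 − 2.5·35 = -40.7500; (r_i+r_j)·cross = 11·-40.7500 = -448.2500
Σcross = 678.0000 → A = |Σcross|/2 = 339.0000 mm²
Σ(r_i+r_j)·cross = 23903.0000 → first moment M = |Σ|/6 = 3983.8333
R_c = M/A = 3983.8333/339.0000 = 11.7517 mm
θ = 44° = 0.767945 rad
V = θ·R_c·A = 0.767945·11.7517·339.0000 = 3059.364 mm³

Volume = 3059.364 mm³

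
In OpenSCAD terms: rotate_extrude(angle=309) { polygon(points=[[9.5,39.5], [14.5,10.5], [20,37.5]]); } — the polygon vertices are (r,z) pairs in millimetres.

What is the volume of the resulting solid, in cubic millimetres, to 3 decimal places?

Volume = 11647.228 mm³

Profile (r,z), 3 vertices: (9.5,39.5) (14.5,10.5) (20,37.5)
edge 0: (9.5,39.5)→(14.5,10.5)  cross = 9.5·10.5 − 14.5·39.5 = -473.0000; (r_i+r_j)·cross = 24·-473.0000 = -11352.0000
edge 1: (14.5,10.5)→(20,37.5)  cross = 14.5·37.5 − 20·10.5 = 333.7500; (r_i+r_j)·cross = 34.5·333.7500 = 11514.3750
edge 2: (20,37.5)→(9.5,39.5)  cross = 20·39.5 − 9.5·37.5 = 433.7500; (r_i+r_j)·cross = 29.5·433.7500 = 12795.6250
Σcross = 294.5000 → A = |Σcross|/2 = 147.2500 mm²
Σ(r_i+r_j)·cross = 12958.0000 → first moment M = |Σ|/6 = 2159.6667
R_c = M/A = 2159.6667/147.2500 = 14.6667 mm
θ = 309° = 5.393067 rad
V = θ·R_c·A = 5.393067·14.6667·147.2500 = 11647.228 mm³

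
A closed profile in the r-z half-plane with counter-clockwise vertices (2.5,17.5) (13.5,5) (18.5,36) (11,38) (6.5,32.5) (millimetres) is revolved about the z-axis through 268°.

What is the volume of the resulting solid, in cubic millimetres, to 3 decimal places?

Profile (r,z), 5 vertices: (2.5,17.5) (13.5,5) (18.5,36) (11,38) (6.5,32.5)
edge 0: (2.5,17.5)→(13.5,5)  cross = 2.5·5 − 13.5·17.5 = -223.7500; (r_i+r_j)·cross = 16·-223.7500 = -3580.0000
edge 1: (13.5,5)→(18.5,36)  cross = 13.5·36 − 18.5·5 = 393.5000; (r_i+r_j)·cross = 32·393.5000 = 12592.0000
edge 2: (18.5,36)→(11,38)  cross = 18.5·38 − 11·36 = 307.0000; (r_i+r_j)·cross = 29.5·307.0000 = 9056.5000
edge 3: (11,38)→(6.5,32.5)  cross = 11·32.5 − 6.5·38 = 110.5000; (r_i+r_j)·cross = 17.5·110.5000 = 1933.7500
edge 4: (6.5,32.5)→(2.5,17.5)  cross = 6.5·17.5 − 2.5·32.5 = 32.5000; (r_i+r_j)·cross = 9·32.5000 = 292.5000
Σcross = 619.7500 → A = |Σcross|/2 = 309.8750 mm²
Σ(r_i+r_j)·cross = 20294.7500 → first moment M = |Σ|/6 = 3382.4583
R_c = M/A = 3382.4583/309.8750 = 10.9156 mm
θ = 268° = 4.677482 rad
V = θ·R_c·A = 4.677482·10.9156·309.8750 = 15821.389 mm³

Volume = 15821.389 mm³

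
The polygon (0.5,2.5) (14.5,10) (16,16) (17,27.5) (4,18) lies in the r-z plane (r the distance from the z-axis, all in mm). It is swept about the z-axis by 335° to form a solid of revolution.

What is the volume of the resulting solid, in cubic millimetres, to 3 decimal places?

Volume = 11100.981 mm³

Profile (r,z), 5 vertices: (0.5,2.5) (14.5,10) (16,16) (17,27.5) (4,18)
edge 0: (0.5,2.5)→(14.5,10)  cross = 0.5·10 − 14.5·2.5 = -31.2500; (r_i+r_j)·cross = 15·-31.2500 = -468.7500
edge 1: (14.5,10)→(16,16)  cross = 14.5·16 − 16·10 = 72.0000; (r_i+r_j)·cross = 30.5·72.0000 = 2196.0000
edge 2: (16,16)→(17,27.5)  cross = 16·27.5 − 17·16 = 168.0000; (r_i+r_j)·cross = 33·168.0000 = 5544.0000
edge 3: (17,27.5)→(4,18)  cross = 17·18 − 4·27.5 = 196.0000; (r_i+r_j)·cross = 21·196.0000 = 4116.0000
edge 4: (4,18)→(0.5,2.5)  cross = 4·2.5 − 0.5·18 = 1.0000; (r_i+r_j)·cross = 4.5·1.0000 = 4.5000
Σcross = 405.7500 → A = |Σcross|/2 = 202.8750 mm²
Σ(r_i+r_j)·cross = 11391.7500 → first moment M = |Σ|/6 = 1898.6250
R_c = M/A = 1898.6250/202.8750 = 9.3586 mm
θ = 335° = 5.846853 rad
V = θ·R_c·A = 5.846853·9.3586·202.8750 = 11100.981 mm³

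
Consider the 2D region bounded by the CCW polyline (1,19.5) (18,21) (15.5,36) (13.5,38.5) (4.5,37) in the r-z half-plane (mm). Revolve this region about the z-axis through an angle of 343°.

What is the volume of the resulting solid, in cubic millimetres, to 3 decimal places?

Volume = 13865.809 mm³

Profile (r,z), 5 vertices: (1,19.5) (18,21) (15.5,36) (13.5,38.5) (4.5,37)
edge 0: (1,19.5)→(18,21)  cross = 1·21 − 18·19.5 = -330.0000; (r_i+r_j)·cross = 19·-330.0000 = -6270.0000
edge 1: (18,21)→(15.5,36)  cross = 18·36 − 15.5·21 = 322.5000; (r_i+r_j)·cross = 33.5·322.5000 = 10803.7500
edge 2: (15.5,36)→(13.5,38.5)  cross = 15.5·38.5 − 13.5·36 = 110.7500; (r_i+r_j)·cross = 29·110.7500 = 3211.7500
edge 3: (13.5,38.5)→(4.5,37)  cross = 13.5·37 − 4.5·38.5 = 326.2500; (r_i+r_j)·cross = 18·326.2500 = 5872.5000
edge 4: (4.5,37)→(1,19.5)  cross = 4.5·19.5 − 1·37 = 50.7500; (r_i+r_j)·cross = 5.5·50.7500 = 279.1250
Σcross = 480.2500 → A = |Σcross|/2 = 240.1250 mm²
Σ(r_i+r_j)·cross = 13897.1250 → first moment M = |Σ|/6 = 2316.1875
R_c = M/A = 2316.1875/240.1250 = 9.6458 mm
θ = 343° = 5.986479 rad
V = θ·R_c·A = 5.986479·9.6458·240.1250 = 13865.809 mm³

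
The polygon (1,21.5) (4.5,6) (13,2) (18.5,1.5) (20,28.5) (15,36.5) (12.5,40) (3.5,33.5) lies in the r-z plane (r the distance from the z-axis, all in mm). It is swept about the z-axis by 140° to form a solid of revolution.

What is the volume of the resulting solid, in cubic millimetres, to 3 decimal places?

Profile (r,z), 8 vertices: (1,21.5) (4.5,6) (13,2) (18.5,1.5) (20,28.5) (15,36.5) (12.5,40) (3.5,33.5)
edge 0: (1,21.5)→(4.5,6)  cross = 1·6 − 4.5·21.5 = -90.7500; (r_i+r_j)·cross = 5.5·-90.7500 = -499.1250
edge 1: (4.5,6)→(13,2)  cross = 4.5·2 − 13·6 = -69.0000; (r_i+r_j)·cross = 17.5·-69.0000 = -1207.5000
edge 2: (13,2)→(18.5,1.5)  cross = 13·1.5 − 18.5·2 = -17.5000; (r_i+r_j)·cross = 31.5·-17.5000 = -551.2500
edge 3: (18.5,1.5)→(20,28.5)  cross = 18.5·28.5 − 20·1.5 = 497.2500; (r_i+r_j)·cross = 38.5·497.2500 = 19144.1250
edge 4: (20,28.5)→(15,36.5)  cross = 20·36.5 − 15·28.5 = 302.5000; (r_i+r_j)·cross = 35·302.5000 = 10587.5000
edge 5: (15,36.5)→(12.5,40)  cross = 15·40 − 12.5·36.5 = 143.7500; (r_i+r_j)·cross = 27.5·143.7500 = 3953.1250
edge 6: (12.5,40)→(3.5,33.5)  cross = 12.5·33.5 − 3.5·40 = 278.7500; (r_i+r_j)·cross = 16·278.7500 = 4460.0000
edge 7: (3.5,33.5)→(1,21.5)  cross = 3.5·21.5 − 1·33.5 = 41.7500; (r_i+r_j)·cross = 4.5·41.7500 = 187.8750
Σcross = 1086.7500 → A = |Σcross|/2 = 543.3750 mm²
Σ(r_i+r_j)·cross = 36074.7500 → first moment M = |Σ|/6 = 6012.4583
R_c = M/A = 6012.4583/543.3750 = 11.0650 mm
θ = 140° = 2.443461 rad
V = θ·R_c·A = 2.443461·11.0650·543.3750 = 14691.207 mm³

Volume = 14691.207 mm³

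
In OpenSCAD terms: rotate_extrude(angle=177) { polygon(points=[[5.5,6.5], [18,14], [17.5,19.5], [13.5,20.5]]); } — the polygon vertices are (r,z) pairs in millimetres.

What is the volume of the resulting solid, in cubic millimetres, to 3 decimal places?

Profile (r,z), 4 vertices: (5.5,6.5) (18,14) (17.5,19.5) (13.5,20.5)
edge 0: (5.5,6.5)→(18,14)  cross = 5.5·14 − 18·6.5 = -40.0000; (r_i+r_j)·cross = 23.5·-40.0000 = -940.0000
edge 1: (18,14)→(17.5,19.5)  cross = 18·19.5 − 17.5·14 = 106.0000; (r_i+r_j)·cross = 35.5·106.0000 = 3763.0000
edge 2: (17.5,19.5)→(13.5,20.5)  cross = 17.5·20.5 − 13.5·19.5 = 95.5000; (r_i+r_j)·cross = 31·95.5000 = 2960.5000
edge 3: (13.5,20.5)→(5.5,6.5)  cross = 13.5·6.5 − 5.5·20.5 = -25.0000; (r_i+r_j)·cross = 19·-25.0000 = -475.0000
Σcross = 136.5000 → A = |Σcross|/2 = 68.2500 mm²
Σ(r_i+r_j)·cross = 5308.5000 → first moment M = |Σ|/6 = 884.7500
R_c = M/A = 884.7500/68.2500 = 12.9634 mm
θ = 177° = 3.089233 rad
V = θ·R_c·A = 3.089233·12.9634·68.2500 = 2733.199 mm³

Volume = 2733.199 mm³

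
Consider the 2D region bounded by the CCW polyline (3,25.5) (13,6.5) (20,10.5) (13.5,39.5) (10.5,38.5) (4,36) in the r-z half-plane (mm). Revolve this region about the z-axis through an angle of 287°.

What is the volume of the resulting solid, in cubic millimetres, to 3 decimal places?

Volume = 18921.752 mm³

Profile (r,z), 6 vertices: (3,25.5) (13,6.5) (20,10.5) (13.5,39.5) (10.5,38.5) (4,36)
edge 0: (3,25.5)→(13,6.5)  cross = 3·6.5 − 13·25.5 = -312.0000; (r_i+r_j)·cross = 16·-312.0000 = -4992.0000
edge 1: (13,6.5)→(20,10.5)  cross = 13·10.5 − 20·6.5 = 6.5000; (r_i+r_j)·cross = 33·6.5000 = 214.5000
edge 2: (20,10.5)→(13.5,39.5)  cross = 20·39.5 − 13.5·10.5 = 648.2500; (r_i+r_j)·cross = 33.5·648.2500 = 21716.3750
edge 3: (13.5,39.5)→(10.5,38.5)  cross = 13.5·38.5 − 10.5·39.5 = 105.0000; (r_i+r_j)·cross = 24·105.0000 = 2520.0000
edge 4: (10.5,38.5)→(4,36)  cross = 10.5·36 − 4·38.5 = 224.0000; (r_i+r_j)·cross = 14.5·224.0000 = 3248.0000
edge 5: (4,36)→(3,25.5)  cross = 4·25.5 − 3·36 = -6.0000; (r_i+r_j)·cross = 7·-6.0000 = -42.0000
Σcross = 665.7500 → A = |Σcross|/2 = 332.8750 mm²
Σ(r_i+r_j)·cross = 22664.8750 → first moment M = |Σ|/6 = 3777.4792
R_c = M/A = 3777.4792/332.8750 = 11.3480 mm
θ = 287° = 5.009095 rad
V = θ·R_c·A = 5.009095·11.3480·332.8750 = 18921.752 mm³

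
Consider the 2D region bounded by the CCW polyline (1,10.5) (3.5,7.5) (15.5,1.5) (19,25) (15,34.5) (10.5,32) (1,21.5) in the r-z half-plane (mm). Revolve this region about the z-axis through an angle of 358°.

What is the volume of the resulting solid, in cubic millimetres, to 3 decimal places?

Profile (r,z), 7 vertices: (1,10.5) (3.5,7.5) (15.5,1.5) (19,25) (15,34.5) (10.5,32) (1,21.5)
edge 0: (1,10.5)→(3.5,7.5)  cross = 1·7.5 − 3.5·10.5 = -29.2500; (r_i+r_j)·cross = 4.5·-29.2500 = -131.6250
edge 1: (3.5,7.5)→(15.5,1.5)  cross = 3.5·1.5 − 15.5·7.5 = -111.0000; (r_i+r_j)·cross = 19·-111.0000 = -2109.0000
edge 2: (15.5,1.5)→(19,25)  cross = 15.5·25 − 19·1.5 = 359.0000; (r_i+r_j)·cross = 34.5·359.0000 = 12385.5000
edge 3: (19,25)→(15,34.5)  cross = 19·34.5 − 15·25 = 280.5000; (r_i+r_j)·cross = 34·280.5000 = 9537.0000
edge 4: (15,34.5)→(10.5,32)  cross = 15·32 − 10.5·34.5 = 117.7500; (r_i+r_j)·cross = 25.5·117.7500 = 3002.6250
edge 5: (10.5,32)→(1,21.5)  cross = 10.5·21.5 − 1·32 = 193.7500; (r_i+r_j)·cross = 11.5·193.7500 = 2228.1250
edge 6: (1,21.5)→(1,10.5)  cross = 1·10.5 − 1·21.5 = -11.0000; (r_i+r_j)·cross = 2·-11.0000 = -22.0000
Σcross = 799.7500 → A = |Σcross|/2 = 399.8750 mm²
Σ(r_i+r_j)·cross = 24890.6250 → first moment M = |Σ|/6 = 4148.4375
R_c = M/A = 4148.4375/399.8750 = 10.3743 mm
θ = 358° = 6.248279 rad
V = θ·R_c·A = 6.248279·10.3743·399.8750 = 25920.594 mm³

Volume = 25920.594 mm³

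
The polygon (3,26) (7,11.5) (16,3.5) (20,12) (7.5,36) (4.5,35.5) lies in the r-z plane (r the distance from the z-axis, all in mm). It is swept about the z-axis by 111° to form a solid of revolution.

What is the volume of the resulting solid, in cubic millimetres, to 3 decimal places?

Profile (r,z), 6 vertices: (3,26) (7,11.5) (16,3.5) (20,12) (7.5,36) (4.5,35.5)
edge 0: (3,26)→(7,11.5)  cross = 3·11.5 − 7·26 = -147.5000; (r_i+r_j)·cross = 10·-147.5000 = -1475.0000
edge 1: (7,11.5)→(16,3.5)  cross = 7·3.5 − 16·11.5 = -159.5000; (r_i+r_j)·cross = 23·-159.5000 = -3668.5000
edge 2: (16,3.5)→(20,12)  cross = 16·12 − 20·3.5 = 122.0000; (r_i+r_j)·cross = 36·122.0000 = 4392.0000
edge 3: (20,12)→(7.5,36)  cross = 20·36 − 7.5·12 = 630.0000; (r_i+r_j)·cross = 27.5·630.0000 = 17325.0000
edge 4: (7.5,36)→(4.5,35.5)  cross = 7.5·35.5 − 4.5·36 = 104.2500; (r_i+r_j)·cross = 12·104.2500 = 1251.0000
edge 5: (4.5,35.5)→(3,26)  cross = 4.5·26 − 3·35.5 = 10.5000; (r_i+r_j)·cross = 7.5·10.5000 = 78.7500
Σcross = 559.7500 → A = |Σcross|/2 = 279.8750 mm²
Σ(r_i+r_j)·cross = 17903.2500 → first moment M = |Σ|/6 = 2983.8750
R_c = M/A = 2983.8750/279.8750 = 10.6615 mm
θ = 111° = 1.937315 rad
V = θ·R_c·A = 1.937315·10.6615·279.8750 = 5780.707 mm³

Volume = 5780.707 mm³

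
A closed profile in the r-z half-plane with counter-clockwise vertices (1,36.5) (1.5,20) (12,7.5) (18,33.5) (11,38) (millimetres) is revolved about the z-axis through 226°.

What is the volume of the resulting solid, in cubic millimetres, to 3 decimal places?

Volume = 12061.124 mm³

Profile (r,z), 5 vertices: (1,36.5) (1.5,20) (12,7.5) (18,33.5) (11,38)
edge 0: (1,36.5)→(1.5,20)  cross = 1·20 − 1.5·36.5 = -34.7500; (r_i+r_j)·cross = 2.5·-34.7500 = -86.8750
edge 1: (1.5,20)→(12,7.5)  cross = 1.5·7.5 − 12·20 = -228.7500; (r_i+r_j)·cross = 13.5·-228.7500 = -3088.1250
edge 2: (12,7.5)→(18,33.5)  cross = 12·33.5 − 18·7.5 = 267.0000; (r_i+r_j)·cross = 30·267.0000 = 8010.0000
edge 3: (18,33.5)→(11,38)  cross = 18·38 − 11·33.5 = 315.5000; (r_i+r_j)·cross = 29·315.5000 = 9149.5000
edge 4: (11,38)→(1,36.5)  cross = 11·36.5 − 1·38 = 363.5000; (r_i+r_j)·cross = 12·363.5000 = 4362.0000
Σcross = 682.5000 → A = |Σcross|/2 = 341.2500 mm²
Σ(r_i+r_j)·cross = 18346.5000 → first moment M = |Σ|/6 = 3057.7500
R_c = M/A = 3057.7500/341.2500 = 8.9604 mm
θ = 226° = 3.944444 rad
V = θ·R_c·A = 3.944444·8.9604·341.2500 = 12061.124 mm³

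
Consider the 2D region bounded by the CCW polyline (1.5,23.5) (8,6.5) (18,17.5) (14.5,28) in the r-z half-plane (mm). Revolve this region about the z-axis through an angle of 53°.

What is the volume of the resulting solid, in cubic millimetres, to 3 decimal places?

Volume = 1821.951 mm³

Profile (r,z), 4 vertices: (1.5,23.5) (8,6.5) (18,17.5) (14.5,28)
edge 0: (1.5,23.5)→(8,6.5)  cross = 1.5·6.5 − 8·23.5 = -178.2500; (r_i+r_j)·cross = 9.5·-178.2500 = -1693.3750
edge 1: (8,6.5)→(18,17.5)  cross = 8·17.5 − 18·6.5 = 23.0000; (r_i+r_j)·cross = 26·23.0000 = 598.0000
edge 2: (18,17.5)→(14.5,28)  cross = 18·28 − 14.5·17.5 = 250.2500; (r_i+r_j)·cross = 32.5·250.2500 = 8133.1250
edge 3: (14.5,28)→(1.5,23.5)  cross = 14.5·23.5 − 1.5·28 = 298.7500; (r_i+r_j)·cross = 16·298.7500 = 4780.0000
Σcross = 393.7500 → A = |Σcross|/2 = 196.8750 mm²
Σ(r_i+r_j)·cross = 11817.7500 → first moment M = |Σ|/6 = 1969.6250
R_c = M/A = 1969.6250/196.8750 = 10.0044 mm
θ = 53° = 0.925025 rad
V = θ·R_c·A = 0.925025·10.0044·196.8750 = 1821.951 mm³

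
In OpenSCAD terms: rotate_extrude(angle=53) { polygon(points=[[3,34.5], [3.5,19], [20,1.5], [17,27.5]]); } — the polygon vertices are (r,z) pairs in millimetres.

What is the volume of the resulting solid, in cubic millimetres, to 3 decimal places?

Volume = 3124.347 mm³

Profile (r,z), 4 vertices: (3,34.5) (3.5,19) (20,1.5) (17,27.5)
edge 0: (3,34.5)→(3.5,19)  cross = 3·19 − 3.5·34.5 = -63.7500; (r_i+r_j)·cross = 6.5·-63.7500 = -414.3750
edge 1: (3.5,19)→(20,1.5)  cross = 3.5·1.5 − 20·19 = -374.7500; (r_i+r_j)·cross = 23.5·-374.7500 = -8806.6250
edge 2: (20,1.5)→(17,27.5)  cross = 20·27.5 − 17·1.5 = 524.5000; (r_i+r_j)·cross = 37·524.5000 = 19406.5000
edge 3: (17,27.5)→(3,34.5)  cross = 17·34.5 − 3·27.5 = 504.0000; (r_i+r_j)·cross = 20·504.0000 = 10080.0000
Σcross = 590.0000 → A = |Σcross|/2 = 295.0000 mm²
Σ(r_i+r_j)·cross = 20265.5000 → first moment M = |Σ|/6 = 3377.5833
R_c = M/A = 3377.5833/295.0000 = 11.4494 mm
θ = 53° = 0.925025 rad
V = θ·R_c·A = 0.925025·11.4494·295.0000 = 3124.347 mm³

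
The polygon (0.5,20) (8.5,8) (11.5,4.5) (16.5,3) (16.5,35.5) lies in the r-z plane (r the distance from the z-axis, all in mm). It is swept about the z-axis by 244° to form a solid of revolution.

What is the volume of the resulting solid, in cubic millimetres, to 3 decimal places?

Volume = 13714.477 mm³

Profile (r,z), 5 vertices: (0.5,20) (8.5,8) (11.5,4.5) (16.5,3) (16.5,35.5)
edge 0: (0.5,20)→(8.5,8)  cross = 0.5·8 − 8.5·20 = -166.0000; (r_i+r_j)·cross = 9·-166.0000 = -1494.0000
edge 1: (8.5,8)→(11.5,4.5)  cross = 8.5·4.5 − 11.5·8 = -53.7500; (r_i+r_j)·cross = 20·-53.7500 = -1075.0000
edge 2: (11.5,4.5)→(16.5,3)  cross = 11.5·3 − 16.5·4.5 = -39.7500; (r_i+r_j)·cross = 28·-39.7500 = -1113.0000
edge 3: (16.5,3)→(16.5,35.5)  cross = 16.5·35.5 − 16.5·3 = 536.2500; (r_i+r_j)·cross = 33·536.2500 = 17696.2500
edge 4: (16.5,35.5)→(0.5,20)  cross = 16.5·20 − 0.5·35.5 = 312.2500; (r_i+r_j)·cross = 17·312.2500 = 5308.2500
Σcross = 589.0000 → A = |Σcross|/2 = 294.5000 mm²
Σ(r_i+r_j)·cross = 19322.5000 → first moment M = |Σ|/6 = 3220.4167
R_c = M/A = 3220.4167/294.5000 = 10.9352 mm
θ = 244° = 4.258603 rad
V = θ·R_c·A = 4.258603·10.9352·294.5000 = 13714.477 mm³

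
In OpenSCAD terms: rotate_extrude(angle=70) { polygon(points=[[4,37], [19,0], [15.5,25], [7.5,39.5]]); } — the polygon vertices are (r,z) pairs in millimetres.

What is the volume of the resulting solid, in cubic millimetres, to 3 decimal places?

Volume = 2313.550 mm³

Profile (r,z), 4 vertices: (4,37) (19,0) (15.5,25) (7.5,39.5)
edge 0: (4,37)→(19,0)  cross = 4·0 − 19·37 = -703.0000; (r_i+r_j)·cross = 23·-703.0000 = -16169.0000
edge 1: (19,0)→(15.5,25)  cross = 19·25 − 15.5·0 = 475.0000; (r_i+r_j)·cross = 34.5·475.0000 = 16387.5000
edge 2: (15.5,25)→(7.5,39.5)  cross = 15.5·39.5 − 7.5·25 = 424.7500; (r_i+r_j)·cross = 23·424.7500 = 9769.2500
edge 3: (7.5,39.5)→(4,37)  cross = 7.5·37 − 4·39.5 = 119.5000; (r_i+r_j)·cross = 11.5·119.5000 = 1374.2500
Σcross = 316.2500 → A = |Σcross|/2 = 158.1250 mm²
Σ(r_i+r_j)·cross = 11362.0000 → first moment M = |Σ|/6 = 1893.6667
R_c = M/A = 1893.6667/158.1250 = 11.9758 mm
θ = 70° = 1.221730 rad
V = θ·R_c·A = 1.221730·11.9758·158.1250 = 2313.550 mm³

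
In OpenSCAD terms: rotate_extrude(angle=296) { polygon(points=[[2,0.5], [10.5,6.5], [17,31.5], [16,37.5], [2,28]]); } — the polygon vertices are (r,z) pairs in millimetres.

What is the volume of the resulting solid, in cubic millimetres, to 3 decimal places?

Volume = 14683.344 mm³

Profile (r,z), 5 vertices: (2,0.5) (10.5,6.5) (17,31.5) (16,37.5) (2,28)
edge 0: (2,0.5)→(10.5,6.5)  cross = 2·6.5 − 10.5·0.5 = 7.7500; (r_i+r_j)·cross = 12.5·7.7500 = 96.8750
edge 1: (10.5,6.5)→(17,31.5)  cross = 10.5·31.5 − 17·6.5 = 220.2500; (r_i+r_j)·cross = 27.5·220.2500 = 6056.8750
edge 2: (17,31.5)→(16,37.5)  cross = 17·37.5 − 16·31.5 = 133.5000; (r_i+r_j)·cross = 33·133.5000 = 4405.5000
edge 3: (16,37.5)→(2,28)  cross = 16·28 − 2·37.5 = 373.0000; (r_i+r_j)·cross = 18·373.0000 = 6714.0000
edge 4: (2,28)→(2,0.5)  cross = 2·0.5 − 2·28 = -55.0000; (r_i+r_j)·cross = 4·-55.0000 = -220.0000
Σcross = 679.5000 → A = |Σcross|/2 = 339.7500 mm²
Σ(r_i+r_j)·cross = 17053.2500 → first moment M = |Σ|/6 = 2842.2083
R_c = M/A = 2842.2083/339.7500 = 8.3656 mm
θ = 296° = 5.166175 rad
V = θ·R_c·A = 5.166175·8.3656·339.7500 = 14683.344 mm³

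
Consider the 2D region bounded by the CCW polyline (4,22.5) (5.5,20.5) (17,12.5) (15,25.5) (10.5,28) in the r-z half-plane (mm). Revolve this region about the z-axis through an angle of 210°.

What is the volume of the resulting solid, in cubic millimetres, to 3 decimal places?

Profile (r,z), 5 vertices: (4,22.5) (5.5,20.5) (17,12.5) (15,25.5) (10.5,28)
edge 0: (4,22.5)→(5.5,20.5)  cross = 4·20.5 − 5.5·22.5 = -41.7500; (r_i+r_j)·cross = 9.5·-41.7500 = -396.6250
edge 1: (5.5,20.5)→(17,12.5)  cross = 5.5·12.5 − 17·20.5 = -279.7500; (r_i+r_j)·cross = 22.5·-279.7500 = -6294.3750
edge 2: (17,12.5)→(15,25.5)  cross = 17·25.5 − 15·12.5 = 246.0000; (r_i+r_j)·cross = 32·246.0000 = 7872.0000
edge 3: (15,25.5)→(10.5,28)  cross = 15·28 − 10.5·25.5 = 152.2500; (r_i+r_j)·cross = 25.5·152.2500 = 3882.3750
edge 4: (10.5,28)→(4,22.5)  cross = 10.5·22.5 − 4·28 = 124.2500; (r_i+r_j)·cross = 14.5·124.2500 = 1801.6250
Σcross = 201.0000 → A = |Σcross|/2 = 100.5000 mm²
Σ(r_i+r_j)·cross = 6865.0000 → first moment M = |Σ|/6 = 1144.1667
R_c = M/A = 1144.1667/100.5000 = 11.3847 mm
θ = 210° = 3.665191 rad
V = θ·R_c·A = 3.665191·11.3847·100.5000 = 4193.590 mm³

Volume = 4193.590 mm³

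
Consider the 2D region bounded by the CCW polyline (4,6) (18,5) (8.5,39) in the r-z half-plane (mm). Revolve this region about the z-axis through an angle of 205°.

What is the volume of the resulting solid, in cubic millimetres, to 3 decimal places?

Profile (r,z), 3 vertices: (4,6) (18,5) (8.5,39)
edge 0: (4,6)→(18,5)  cross = 4·5 − 18·6 = -88.0000; (r_i+r_j)·cross = 22·-88.0000 = -1936.0000
edge 1: (18,5)→(8.5,39)  cross = 18·39 − 8.5·5 = 659.5000; (r_i+r_j)·cross = 26.5·659.5000 = 17476.7500
edge 2: (8.5,39)→(4,6)  cross = 8.5·6 − 4·39 = -105.0000; (r_i+r_j)·cross = 12.5·-105.0000 = -1312.5000
Σcross = 466.5000 → A = |Σcross|/2 = 233.2500 mm²
Σ(r_i+r_j)·cross = 14228.2500 → first moment M = |Σ|/6 = 2371.3750
R_c = M/A = 2371.3750/233.2500 = 10.1667 mm
θ = 205° = 3.577925 rad
V = θ·R_c·A = 3.577925·10.1667·233.2500 = 8484.602 mm³

Volume = 8484.602 mm³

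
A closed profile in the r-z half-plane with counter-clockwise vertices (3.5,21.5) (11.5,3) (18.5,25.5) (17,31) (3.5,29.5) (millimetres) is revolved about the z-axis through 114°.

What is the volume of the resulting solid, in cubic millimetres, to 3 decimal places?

Volume = 5442.342 mm³

Profile (r,z), 5 vertices: (3.5,21.5) (11.5,3) (18.5,25.5) (17,31) (3.5,29.5)
edge 0: (3.5,21.5)→(11.5,3)  cross = 3.5·3 − 11.5·21.5 = -236.7500; (r_i+r_j)·cross = 15·-236.7500 = -3551.2500
edge 1: (11.5,3)→(18.5,25.5)  cross = 11.5·25.5 − 18.5·3 = 237.7500; (r_i+r_j)·cross = 30·237.7500 = 7132.5000
edge 2: (18.5,25.5)→(17,31)  cross = 18.5·31 − 17·25.5 = 140.0000; (r_i+r_j)·cross = 35.5·140.0000 = 4970.0000
edge 3: (17,31)→(3.5,29.5)  cross = 17·29.5 − 3.5·31 = 393.0000; (r_i+r_j)·cross = 20.5·393.0000 = 8056.5000
edge 4: (3.5,29.5)→(3.5,21.5)  cross = 3.5·21.5 − 3.5·29.5 = -28.0000; (r_i+r_j)·cross = 7·-28.0000 = -196.0000
Σcross = 506.0000 → A = |Σcross|/2 = 253.0000 mm²
Σ(r_i+r_j)·cross = 16411.7500 → first moment M = |Σ|/6 = 2735.2917
R_c = M/A = 2735.2917/253.0000 = 10.8114 mm
θ = 114° = 1.989675 rad
V = θ·R_c·A = 1.989675·10.8114·253.0000 = 5442.342 mm³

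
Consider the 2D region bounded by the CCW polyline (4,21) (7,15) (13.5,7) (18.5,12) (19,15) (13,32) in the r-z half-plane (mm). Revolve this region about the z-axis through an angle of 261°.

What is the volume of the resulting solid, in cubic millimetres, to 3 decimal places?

Volume = 10988.545 mm³

Profile (r,z), 6 vertices: (4,21) (7,15) (13.5,7) (18.5,12) (19,15) (13,32)
edge 0: (4,21)→(7,15)  cross = 4·15 − 7·21 = -87.0000; (r_i+r_j)·cross = 11·-87.0000 = -957.0000
edge 1: (7,15)→(13.5,7)  cross = 7·7 − 13.5·15 = -153.5000; (r_i+r_j)·cross = 20.5·-153.5000 = -3146.7500
edge 2: (13.5,7)→(18.5,12)  cross = 13.5·12 − 18.5·7 = 32.5000; (r_i+r_j)·cross = 32·32.5000 = 1040.0000
edge 3: (18.5,12)→(19,15)  cross = 18.5·15 − 19·12 = 49.5000; (r_i+r_j)·cross = 37.5·49.5000 = 1856.2500
edge 4: (19,15)→(13,32)  cross = 19·32 − 13·15 = 413.0000; (r_i+r_j)·cross = 32·413.0000 = 13216.0000
edge 5: (13,32)→(4,21)  cross = 13·21 − 4·32 = 145.0000; (r_i+r_j)·cross = 17·145.0000 = 2465.0000
Σcross = 399.5000 → A = |Σcross|/2 = 199.7500 mm²
Σ(r_i+r_j)·cross = 14473.5000 → first moment M = |Σ|/6 = 2412.2500
R_c = M/A = 2412.2500/199.7500 = 12.0763 mm
θ = 261° = 4.555309 rad
V = θ·R_c·A = 4.555309·12.0763·199.7500 = 10988.545 mm³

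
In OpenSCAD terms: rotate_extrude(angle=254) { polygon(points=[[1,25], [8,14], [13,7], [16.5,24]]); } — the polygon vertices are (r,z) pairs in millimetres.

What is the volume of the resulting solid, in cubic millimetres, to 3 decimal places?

Profile (r,z), 4 vertices: (1,25) (8,14) (13,7) (16.5,24)
edge 0: (1,25)→(8,14)  cross = 1·14 − 8·25 = -186.0000; (r_i+r_j)·cross = 9·-186.0000 = -1674.0000
edge 1: (8,14)→(13,7)  cross = 8·7 − 13·14 = -126.0000; (r_i+r_j)·cross = 21·-126.0000 = -2646.0000
edge 2: (13,7)→(16.5,24)  cross = 13·24 − 16.5·7 = 196.5000; (r_i+r_j)·cross = 29.5·196.5000 = 5796.7500
edge 3: (16.5,24)→(1,25)  cross = 16.5·25 − 1·24 = 388.5000; (r_i+r_j)·cross = 17.5·388.5000 = 6798.7500
Σcross = 273.0000 → A = |Σcross|/2 = 136.5000 mm²
Σ(r_i+r_j)·cross = 8275.5000 → first moment M = |Σ|/6 = 1379.2500
R_c = M/A = 1379.2500/136.5000 = 10.1044 mm
θ = 254° = 4.433136 rad
V = θ·R_c·A = 4.433136·10.1044·136.5000 = 6114.403 mm³

Volume = 6114.403 mm³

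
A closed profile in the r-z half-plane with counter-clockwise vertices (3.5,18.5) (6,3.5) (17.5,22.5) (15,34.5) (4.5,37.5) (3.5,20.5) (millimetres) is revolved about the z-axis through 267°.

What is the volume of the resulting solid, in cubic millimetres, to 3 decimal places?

Profile (r,z), 6 vertices: (3.5,18.5) (6,3.5) (17.5,22.5) (15,34.5) (4.5,37.5) (3.5,20.5)
edge 0: (3.5,18.5)→(6,3.5)  cross = 3.5·3.5 − 6·18.5 = -98.7500; (r_i+r_j)·cross = 9.5·-98.7500 = -938.1250
edge 1: (6,3.5)→(17.5,22.5)  cross = 6·22.5 − 17.5·3.5 = 73.7500; (r_i+r_j)·cross = 23.5·73.7500 = 1733.1250
edge 2: (17.5,22.5)→(15,34.5)  cross = 17.5·34.5 − 15·22.5 = 266.2500; (r_i+r_j)·cross = 32.5·266.2500 = 8653.1250
edge 3: (15,34.5)→(4.5,37.5)  cross = 15·37.5 − 4.5·34.5 = 407.2500; (r_i+r_j)·cross = 19.5·407.2500 = 7941.3750
edge 4: (4.5,37.5)→(3.5,20.5)  cross = 4.5·20.5 − 3.5·37.5 = -39.0000; (r_i+r_j)·cross = 8·-39.0000 = -312.0000
edge 5: (3.5,20.5)→(3.5,18.5)  cross = 3.5·18.5 − 3.5·20.5 = -7.0000; (r_i+r_j)·cross = 7·-7.0000 = -49.0000
Σcross = 602.5000 → A = |Σcross|/2 = 301.2500 mm²
Σ(r_i+r_j)·cross = 17028.5000 → first moment M = |Σ|/6 = 2838.0833
R_c = M/A = 2838.0833/301.2500 = 9.4210 mm
θ = 267° = 4.660029 rad
V = θ·R_c·A = 4.660029·9.4210·301.2500 = 13225.551 mm³

Volume = 13225.551 mm³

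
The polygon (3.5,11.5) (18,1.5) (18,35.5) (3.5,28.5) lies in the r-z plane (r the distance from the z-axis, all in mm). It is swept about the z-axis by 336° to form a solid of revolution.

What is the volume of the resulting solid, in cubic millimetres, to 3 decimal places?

Volume = 25056.226 mm³

Profile (r,z), 4 vertices: (3.5,11.5) (18,1.5) (18,35.5) (3.5,28.5)
edge 0: (3.5,11.5)→(18,1.5)  cross = 3.5·1.5 − 18·11.5 = -201.7500; (r_i+r_j)·cross = 21.5·-201.7500 = -4337.6250
edge 1: (18,1.5)→(18,35.5)  cross = 18·35.5 − 18·1.5 = 612.0000; (r_i+r_j)·cross = 36·612.0000 = 22032.0000
edge 2: (18,35.5)→(3.5,28.5)  cross = 18·28.5 − 3.5·35.5 = 388.7500; (r_i+r_j)·cross = 21.5·388.7500 = 8358.1250
edge 3: (3.5,28.5)→(3.5,11.5)  cross = 3.5·11.5 − 3.5·28.5 = -59.5000; (r_i+r_j)·cross = 7·-59.5000 = -416.5000
Σcross = 739.5000 → A = |Σcross|/2 = 369.7500 mm²
Σ(r_i+r_j)·cross = 25636.0000 → first moment M = |Σ|/6 = 4272.6667
R_c = M/A = 4272.6667/369.7500 = 11.5556 mm
θ = 336° = 5.864306 rad
V = θ·R_c·A = 5.864306·11.5556·369.7500 = 25056.226 mm³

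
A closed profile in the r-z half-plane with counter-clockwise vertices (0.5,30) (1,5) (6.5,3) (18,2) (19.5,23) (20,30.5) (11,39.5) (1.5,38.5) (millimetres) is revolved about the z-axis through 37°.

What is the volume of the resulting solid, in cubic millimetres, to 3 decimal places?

Volume = 3962.052 mm³

Profile (r,z), 8 vertices: (0.5,30) (1,5) (6.5,3) (18,2) (19.5,23) (20,30.5) (11,39.5) (1.5,38.5)
edge 0: (0.5,30)→(1,5)  cross = 0.5·5 − 1·30 = -27.5000; (r_i+r_j)·cross = 1.5·-27.5000 = -41.2500
edge 1: (1,5)→(6.5,3)  cross = 1·3 − 6.5·5 = -29.5000; (r_i+r_j)·cross = 7.5·-29.5000 = -221.2500
edge 2: (6.5,3)→(18,2)  cross = 6.5·2 − 18·3 = -41.0000; (r_i+r_j)·cross = 24.5·-41.0000 = -1004.5000
edge 3: (18,2)→(19.5,23)  cross = 18·23 − 19.5·2 = 375.0000; (r_i+r_j)·cross = 37.5·375.0000 = 14062.5000
edge 4: (19.5,23)→(20,30.5)  cross = 19.5·30.5 − 20·23 = 134.7500; (r_i+r_j)·cross = 39.5·134.7500 = 5322.6250
edge 5: (20,30.5)→(11,39.5)  cross = 20·39.5 − 11·30.5 = 454.5000; (r_i+r_j)·cross = 31·454.5000 = 14089.5000
edge 6: (11,39.5)→(1.5,38.5)  cross = 11·38.5 − 1.5·39.5 = 364.2500; (r_i+r_j)·cross = 12.5·364.2500 = 4553.1250
edge 7: (1.5,38.5)→(0.5,30)  cross = 1.5·30 − 0.5·38.5 = 25.7500; (r_i+r_j)·cross = 2·25.7500 = 51.5000
Σcross = 1256.2500 → A = |Σcross|/2 = 628.1250 mm²
Σ(r_i+r_j)·cross = 36812.2500 → first moment M = |Σ|/6 = 6135.3750
R_c = M/A = 6135.3750/628.1250 = 9.7678 mm
θ = 37° = 0.645772 rad
V = θ·R_c·A = 0.645772·9.7678·628.1250 = 3962.052 mm³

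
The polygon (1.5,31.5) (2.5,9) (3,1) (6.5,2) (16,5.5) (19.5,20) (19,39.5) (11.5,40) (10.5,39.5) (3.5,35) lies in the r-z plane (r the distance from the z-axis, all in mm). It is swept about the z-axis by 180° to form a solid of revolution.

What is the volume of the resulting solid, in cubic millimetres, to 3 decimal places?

Volume = 18764.864 mm³

Profile (r,z), 10 vertices: (1.5,31.5) (2.5,9) (3,1) (6.5,2) (16,5.5) (19.5,20) (19,39.5) (11.5,40) (10.5,39.5) (3.5,35)
edge 0: (1.5,31.5)→(2.5,9)  cross = 1.5·9 − 2.5·31.5 = -65.2500; (r_i+r_j)·cross = 4·-65.2500 = -261.0000
edge 1: (2.5,9)→(3,1)  cross = 2.5·1 − 3·9 = -24.5000; (r_i+r_j)·cross = 5.5·-24.5000 = -134.7500
edge 2: (3,1)→(6.5,2)  cross = 3·2 − 6.5·1 = -0.5000; (r_i+r_j)·cross = 9.5·-0.5000 = -4.7500
edge 3: (6.5,2)→(16,5.5)  cross = 6.5·5.5 − 16·2 = 3.7500; (r_i+r_j)·cross = 22.5·3.7500 = 84.3750
edge 4: (16,5.5)→(19.5,20)  cross = 16·20 − 19.5·5.5 = 212.7500; (r_i+r_j)·cross = 35.5·212.7500 = 7552.6250
edge 5: (19.5,20)→(19,39.5)  cross = 19.5·39.5 − 19·20 = 390.2500; (r_i+r_j)·cross = 38.5·390.2500 = 15024.6250
edge 6: (19,39.5)→(11.5,40)  cross = 19·40 − 11.5·39.5 = 305.7500; (r_i+r_j)·cross = 30.5·305.7500 = 9325.3750
edge 7: (11.5,40)→(10.5,39.5)  cross = 11.5·39.5 − 10.5·40 = 34.2500; (r_i+r_j)·cross = 22·34.2500 = 753.5000
edge 8: (10.5,39.5)→(3.5,35)  cross = 10.5·35 − 3.5·39.5 = 229.2500; (r_i+r_j)·cross = 14·229.2500 = 3209.5000
edge 9: (3.5,35)→(1.5,31.5)  cross = 3.5·31.5 − 1.5·35 = 57.7500; (r_i+r_j)·cross = 5·57.7500 = 288.7500
Σcross = 1143.5000 → A = |Σcross|/2 = 571.7500 mm²
Σ(r_i+r_j)·cross = 35838.2500 → first moment M = |Σ|/6 = 5973.0417
R_c = M/A = 5973.0417/571.7500 = 10.4469 mm
θ = 180° = 3.141593 rad
V = θ·R_c·A = 3.141593·10.4469·571.7500 = 18764.864 mm³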